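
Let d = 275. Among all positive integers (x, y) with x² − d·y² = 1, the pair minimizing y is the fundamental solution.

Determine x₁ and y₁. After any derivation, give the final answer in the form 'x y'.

199 12

d=275: √d = [16; 1,1,2,1,1,32] (ℓ=6, even), read p_5/q_5
k=0  a_k=16  p_k/q_k = 16/1
…
k=2  a_k=1  p_k/q_k = 33/2
…
k=4  a_k=1  p_k/q_k = 116/7
k=5  a_k=1  p_k/q_k = 199/12
→ (199, 12).  Check: 199²=39601, 275·12²=39600, difference 1.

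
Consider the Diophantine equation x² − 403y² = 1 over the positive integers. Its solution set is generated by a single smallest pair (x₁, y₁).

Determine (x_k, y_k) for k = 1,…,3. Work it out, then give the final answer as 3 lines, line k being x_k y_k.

[20; 13,2,1,3,1,3,1,2,13,40] for √403; ℓ=10 ⇒ convergent index 9
a_0=20:  p_0=20·1+0=20,  q_0=20·0+1=1
a_1=13:  p_1=13·20+1=261,  q_1=13·1+0=13
a_2=2:  p_2=2·261+20=542,  q_2=2·13+1=27
a_3=1:  p_3=1·542+261=803,  q_3=1·27+13=40
a_4=3:  p_4=3·803+542=2951,  q_4=3·40+27=147
a_5=1:  p_5=1·2951+803=3754,  q_5=1·147+40=187
a_6=3:  p_6=3·3754+2951=14213,  q_6=3·187+147=708
a_7=1:  p_7=1·14213+3754=17967,  q_7=1·708+187=895
a_8=2:  p_8=2·17967+14213=50147,  q_8=2·895+708=2498
a_9=13:  p_9=13·50147+17967=669878,  q_9=13·2498+895=33369
→ (669878, 33369).  Check: 669878²=448736534884, 403·33369²=448736534883, difference 1.
k=2:  x_2 = 669878·669878+403·33369·33369 = 897473069767,  y_2 = 669878·33369+33369·669878 = 44706317964
k=3:  x_3 = 669878·897473069767+403·33369·44706317964 = 1202394930058086974,  y_3 = 669878·44706317964+33369·897473069767 = 59895557730143415

669878 33369
897473069767 44706317964
1202394930058086974 59895557730143415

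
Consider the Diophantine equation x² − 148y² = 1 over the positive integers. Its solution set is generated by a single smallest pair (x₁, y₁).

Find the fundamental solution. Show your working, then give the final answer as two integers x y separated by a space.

√148 → a₀=12, period (6,24); ℓ=2 even so k=1
k=0  a_k=12  p_k/q_k = 12/1
k=1  a_k=6  p_k/q_k = 73/6
(x₁, y₁) = (73, 6);  73² − 148·6² = 1 ✓

73 6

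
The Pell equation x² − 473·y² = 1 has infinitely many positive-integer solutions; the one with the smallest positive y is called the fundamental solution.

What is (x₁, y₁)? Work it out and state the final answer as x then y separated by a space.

87 4

d=473: √d = [21; 1,2,1,42] (ℓ=4, even), read p_3/q_3
a_0=21:  p_0=21·1+0=21,  q_0=21·0+1=1
a_1=1:  p_1=1·21+1=22,  q_1=1·1+0=1
a_2=2:  p_2=2·22+21=65,  q_2=2·1+1=3
a_3=1:  p_3=1·65+22=87,  q_3=1·3+1=4
(x₁, y₁) = (87, 4);  87² − 473·4² = 1 ✓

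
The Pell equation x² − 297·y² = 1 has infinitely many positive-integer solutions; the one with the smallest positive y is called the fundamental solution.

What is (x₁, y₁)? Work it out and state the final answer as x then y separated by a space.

48599 2820

√297 → a₀=17, period (4,3,1,1,2,1,1,3,4,34); ℓ=10 even so k=9
i=0: a=17 ⇒ p=17, q=1
i=1: a=4 ⇒ p=69, q=4
i=2: a=3 ⇒ p=224, q=13
i=3: a=1 ⇒ p=293, q=17
i=4: a=1 ⇒ p=517, q=30
i=5: a=2 ⇒ p=1327, q=77
i=6: a=1 ⇒ p=1844, q=107
i=7: a=1 ⇒ p=3171, q=184
i=8: a=3 ⇒ p=11357, q=659
i=9: a=4 ⇒ p=48599, q=2820
→ (48599, 2820).  Check: 48599²=2361862801, 297·2820²=2361862800, difference 1.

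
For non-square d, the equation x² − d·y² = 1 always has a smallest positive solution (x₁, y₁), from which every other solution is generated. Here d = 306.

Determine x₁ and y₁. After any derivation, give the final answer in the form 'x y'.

35 2

√306 → a₀=17, period (2,34); ℓ=2 even so k=1
i=0: a=17 ⇒ p=17, q=1
i=1: a=2 ⇒ p=35, q=2
(x₁, y₁) = (35, 2);  35² − 306·2² = 1 ✓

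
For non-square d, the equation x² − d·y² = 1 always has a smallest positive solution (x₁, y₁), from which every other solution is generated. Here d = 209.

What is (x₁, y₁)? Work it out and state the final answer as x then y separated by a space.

[14; 2,5,3,2,3,5,2,28] for √209; ℓ=8 ⇒ convergent index 7
k=0  a_k=14  p_k/q_k = 14/1
…
k=3  a_k=3  p_k/q_k = 506/35
k=4  a_k=2  p_k/q_k = 1171/81
…
k=6  a_k=5  p_k/q_k = 21266/1471
k=7  a_k=2  p_k/q_k = 46551/3220
(x₁, y₁) = (46551, 3220);  46551² − 209·3220² = 1 ✓

46551 3220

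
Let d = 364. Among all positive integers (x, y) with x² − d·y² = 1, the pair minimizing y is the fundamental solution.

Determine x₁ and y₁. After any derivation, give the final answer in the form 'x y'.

4954951 259710

d=364: √d = [19; 12,1,2,3,1,8,1,3,2,1,12,38] (ℓ=12, even), read p_11/q_11
a_0=19:  p_0=19·1+0=19,  q_0=19·0+1=1
a_1=12:  p_1=12·19+1=229,  q_1=12·1+0=12
…
a_3=2:  p_3=2·248+229=725,  q_3=2·13+12=38
a_4=3:  p_4=3·725+248=2423,  q_4=3·38+13=127
…
a_6=8:  p_6=8·3148+2423=27607,  q_6=8·165+127=1447
a_7=1:  p_7=1·27607+3148=30755,  q_7=1·1447+165=1612
a_8=3:  p_8=3·30755+27607=119872,  q_8=3·1612+1447=6283
a_9=2:  p_9=2·119872+30755=270499,  q_9=2·6283+1612=14178
a_10=1:  p_10=1·270499+119872=390371,  q_10=1·14178+6283=20461
a_11=12:  p_11=12·390371+270499=4954951,  q_11=12·20461+14178=259710
(x₁, y₁) = (4954951, 259710);  4954951² − 364·259710² = 1 ✓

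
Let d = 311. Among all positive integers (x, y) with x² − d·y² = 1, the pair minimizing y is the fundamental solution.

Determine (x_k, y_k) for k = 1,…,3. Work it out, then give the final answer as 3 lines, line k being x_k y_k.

16883880 957397
570130807708799 32329152120720
19252040283316857636360 1091683049815963029803

[17; 1,1,1,2,1,…,1,1,34] for √311; ℓ=16 ⇒ convergent index 15
a_0=17:  p_0=17·1+0=17,  q_0=17·0+1=1
a_1=1:  p_1=1·17+1=18,  q_1=1·1+0=1
a_2=1:  p_2=1·18+17=35,  q_2=1·1+1=2
a_3=1:  p_3=1·35+18=53,  q_3=1·2+1=3
…
a_9=3:  p_9=3·71158+4109=217583,  q_9=3·4035+233=12338
a_10=6:  p_10=6·217583+71158=1376656,  q_10=6·12338+4035=78063
a_11=1:  p_11=1·1376656+217583=1594239,  q_11=1·78063+12338=90401
a_12=2:  p_12=2·1594239+1376656=4565134,  q_12=2·90401+78063=258865
a_13=1:  p_13=1·4565134+1594239=6159373,  q_13=1·258865+90401=349266
a_14=1:  p_14=1·6159373+4565134=10724507,  q_14=1·349266+258865=608131
a_15=1:  p_15=1·10724507+6159373=16883880,  q_15=1·608131+349266=957397
→ (16883880, 957397).  Check: 16883880²=285065403854400, 311·957397²=285065403854399, difference 1.
(16883880+957397√311)^2 = 570130807708799 + 32329152120720√311
(16883880+957397√311)^3 = 19252040283316857636360 + 1091683049815963029803√311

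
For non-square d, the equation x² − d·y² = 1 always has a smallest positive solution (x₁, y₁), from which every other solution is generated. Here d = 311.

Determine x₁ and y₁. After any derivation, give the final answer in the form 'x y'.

[17; 1,1,1,2,1,…,1,1,34] for √311; ℓ=16 ⇒ convergent index 15
k=0  a_k=17  p_k/q_k = 17/1
…
k=6  a_k=6  p_k/q_k = 1305/74
…
k=8  a_k=17  p_k/q_k = 71158/4035
k=9  a_k=3  p_k/q_k = 217583/12338
k=10  a_k=6  p_k/q_k = 1376656/78063
…
k=12  a_k=2  p_k/q_k = 4565134/258865
…
k=14  a_k=1  p_k/q_k = 10724507/608131
k=15  a_k=1  p_k/q_k = 16883880/957397
→ (16883880, 957397).  Check: 16883880²=285065403854400, 311·957397²=285065403854399, difference 1.

16883880 957397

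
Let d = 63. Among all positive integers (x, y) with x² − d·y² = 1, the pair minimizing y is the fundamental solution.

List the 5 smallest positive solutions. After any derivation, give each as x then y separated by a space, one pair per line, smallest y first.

√63 = [7; 1,14, …], period ℓ=2 (even) → k=1
k=0  a_k=7  p_k/q_k = 7/1
k=1  a_k=1  p_k/q_k = 8/1
(x₁, y₁) = (8, 1);  8² − 63·1² = 1 ✓
(x_2, y_2) = (8·8 + 63·1·1, 8·1 + 1·8) = (127, 16)
(x_3, y_3) = (8·127 + 63·1·16, 8·16 + 1·127) = (2024, 255)
(x_4, y_4) = (8·2024 + 63·1·255, 8·255 + 1·2024) = (32257, 4064)
(x_5, y_5) = (8·32257 + 63·1·4064, 8·4064 + 1·32257) = (514088, 64769)

8 1
127 16
2024 255
32257 4064
514088 64769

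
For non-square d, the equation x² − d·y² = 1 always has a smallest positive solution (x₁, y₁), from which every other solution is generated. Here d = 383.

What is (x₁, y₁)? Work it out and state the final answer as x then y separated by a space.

18768 959

d=383: √d = [19; 1,1,3,19,3,1,1,38] (ℓ=8, even), read p_7/q_7
i=0: a=19 ⇒ p=19, q=1
…
i=2: a=1 ⇒ p=39, q=2
…
i=4: a=19 ⇒ p=2642, q=135
i=5: a=3 ⇒ p=8063, q=412
i=6: a=1 ⇒ p=10705, q=547
i=7: a=1 ⇒ p=18768, q=959
fundamental: x₁=18768, y₁=959  (since 352237824 − 383·919681 = 1)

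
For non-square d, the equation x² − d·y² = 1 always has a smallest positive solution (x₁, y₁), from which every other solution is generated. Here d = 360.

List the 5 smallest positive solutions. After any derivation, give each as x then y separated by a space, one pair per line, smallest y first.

√360 → a₀=18, period (1,36); ℓ=2 even so k=1
a_0=18:  p_0=18·1+0=18,  q_0=18·0+1=1
a_1=1:  p_1=1·18+1=19,  q_1=1·1+0=1
(x₁, y₁) = (19, 1);  19² − 360·1² = 1 ✓
(x_2, y_2) = (19·19 + 360·1·1, 19·1 + 1·19) = (721, 38)
(x_3, y_3) = (19·721 + 360·1·38, 19·38 + 1·721) = (27379, 1443)
(x_4, y_4) = (19·27379 + 360·1·1443, 19·1443 + 1·27379) = (1039681, 54796)
(x_5, y_5) = (19·1039681 + 360·1·54796, 19·54796 + 1·1039681) = (39480499, 2080805)

19 1
721 38
27379 1443
1039681 54796
39480499 2080805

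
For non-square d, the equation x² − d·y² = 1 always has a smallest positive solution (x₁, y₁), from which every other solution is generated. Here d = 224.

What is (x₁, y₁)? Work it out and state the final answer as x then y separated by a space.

15 1

√224 = [14; 1,28, …], period ℓ=2 (even) → k=1
k=0  a_k=14  p_k/q_k = 14/1
k=1  a_k=1  p_k/q_k = 15/1
fundamental: x₁=15, y₁=1  (since 225 − 224·1 = 1)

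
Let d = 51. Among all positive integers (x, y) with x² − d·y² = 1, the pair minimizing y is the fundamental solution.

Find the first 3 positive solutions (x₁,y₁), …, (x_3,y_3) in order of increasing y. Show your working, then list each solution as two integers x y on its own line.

[7; 7,14] for √51; ℓ=2 ⇒ convergent index 1
i=0: a=7 ⇒ p=7, q=1
i=1: a=7 ⇒ p=50, q=7
fundamental: x₁=50, y₁=7  (since 2500 − 51·49 = 1)
(x_2, y_2) = (50·50 + 51·7·7, 50·7 + 7·50) = (4999, 700)
(x_3, y_3) = (50·4999 + 51·7·700, 50·700 + 7·4999) = (499850, 69993)

50 7
4999 700
499850 69993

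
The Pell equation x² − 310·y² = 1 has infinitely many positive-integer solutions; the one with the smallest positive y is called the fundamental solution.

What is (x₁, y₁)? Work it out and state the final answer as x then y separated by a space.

848719 48204

√310 = [17; 1,1,1,1,5,…,1,1,34, …], period ℓ=16 (even) → k=15
i=0: a=17 ⇒ p=17, q=1
i=1: a=1 ⇒ p=18, q=1
i=2: a=1 ⇒ p=35, q=2
i=3: a=1 ⇒ p=53, q=3
…
i=5: a=5 ⇒ p=493, q=28
…
i=9: a=1 ⇒ p=7747, q=440
i=10: a=3 ⇒ p=28928, q=1643
i=11: a=5 ⇒ p=152387, q=8655
i=12: a=1 ⇒ p=181315, q=10298
…
i=14: a=1 ⇒ p=515017, q=29251
i=15: a=1 ⇒ p=848719, q=48204
(x₁, y₁) = (848719, 48204);  848719² − 310·48204² = 1 ✓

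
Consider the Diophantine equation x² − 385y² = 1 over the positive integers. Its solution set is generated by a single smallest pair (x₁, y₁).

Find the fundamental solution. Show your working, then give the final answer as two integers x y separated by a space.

√385 = [19; 1,1,1,1,1,…,1,1,38, …], period ℓ=16 (even) → k=15
k=0  a_k=19  p_k/q_k = 19/1
…
k=3  a_k=1  p_k/q_k = 59/3
k=4  a_k=1  p_k/q_k = 98/5
…
k=6  a_k=3  p_k/q_k = 569/29
k=7  a_k=1  p_k/q_k = 726/37
…
k=9  a_k=1  p_k/q_k = 2747/140
k=10  a_k=3  p_k/q_k = 10262/523
…
k=12  a_k=1  p_k/q_k = 23271/1186
…
k=14  a_k=1  p_k/q_k = 59551/3035
k=15  a_k=1  p_k/q_k = 95831/4884
→ (95831, 4884).  Check: 95831²=9183580561, 385·4884²=9183580560, difference 1.

95831 4884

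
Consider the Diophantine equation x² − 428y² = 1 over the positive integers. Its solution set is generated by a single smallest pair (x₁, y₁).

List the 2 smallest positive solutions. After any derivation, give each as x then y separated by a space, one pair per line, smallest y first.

1850887 89466
6851565373537 331182912684

[20; 1,2,4,1,5,10,5,1,4,2,1,40] for √428; ℓ=12 ⇒ convergent index 11
a_0=20:  p_0=20·1+0=20,  q_0=20·0+1=1
a_1=1:  p_1=1·20+1=21,  q_1=1·1+0=1
a_2=2:  p_2=2·21+20=62,  q_2=2·1+1=3
a_3=4:  p_3=4·62+21=269,  q_3=4·3+1=13
…
a_5=5:  p_5=5·331+269=1924,  q_5=5·16+13=93
a_6=10:  p_6=10·1924+331=19571,  q_6=10·93+16=946
a_7=5:  p_7=5·19571+1924=99779,  q_7=5·946+93=4823
a_8=1:  p_8=1·99779+19571=119350,  q_8=1·4823+946=5769
a_9=4:  p_9=4·119350+99779=577179,  q_9=4·5769+4823=27899
a_10=2:  p_10=2·577179+119350=1273708,  q_10=2·27899+5769=61567
a_11=1:  p_11=1·1273708+577179=1850887,  q_11=1·61567+27899=89466
fundamental: x₁=1850887, y₁=89466  (since 3425782686769 − 428·8004165156 = 1)
k=2:  x_2 = 1850887·1850887+428·89466·89466 = 6851565373537,  y_2 = 1850887·89466+89466·1850887 = 331182912684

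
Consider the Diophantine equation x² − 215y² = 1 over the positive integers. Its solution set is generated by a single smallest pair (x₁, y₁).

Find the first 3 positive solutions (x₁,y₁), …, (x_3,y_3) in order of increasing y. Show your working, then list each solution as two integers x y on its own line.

44 3
3871 264
340604 23229

[14; 1,1,1,28] for √215; ℓ=4 ⇒ convergent index 3
i=0: a=14 ⇒ p=14, q=1
i=1: a=1 ⇒ p=15, q=1
i=2: a=1 ⇒ p=29, q=2
i=3: a=1 ⇒ p=44, q=3
fundamental: x₁=44, y₁=3  (since 1936 − 215·9 = 1)
k=2:  x_2 = 44·44+215·3·3 = 3871,  y_2 = 44·3+3·44 = 264
k=3:  x_3 = 44·3871+215·3·264 = 340604,  y_3 = 44·264+3·3871 = 23229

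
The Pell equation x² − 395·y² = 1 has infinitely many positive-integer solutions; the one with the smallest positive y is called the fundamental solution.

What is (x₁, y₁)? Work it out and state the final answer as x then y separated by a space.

[19; 1,6,1,38] for √395; ℓ=4 ⇒ convergent index 3
i=0: a=19 ⇒ p=19, q=1
i=1: a=1 ⇒ p=20, q=1
i=2: a=6 ⇒ p=139, q=7
i=3: a=1 ⇒ p=159, q=8
→ (159, 8).  Check: 159²=25281, 395·8²=25280, difference 1.

159 8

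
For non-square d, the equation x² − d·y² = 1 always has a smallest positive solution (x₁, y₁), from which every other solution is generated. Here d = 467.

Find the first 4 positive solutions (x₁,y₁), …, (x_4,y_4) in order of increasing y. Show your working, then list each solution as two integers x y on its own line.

1625626 75225
5285319783751 244575431700
17183906517558380626 795176361465413175
55869210433019434807260001 2585318735566902940613400

d=467: √d = [21; 1,1,1,1,3,…,1,1,42] (ℓ=14, even), read p_13/q_13
k=0  a_k=21  p_k/q_k = 21/1
k=1  a_k=1  p_k/q_k = 22/1
k=2  a_k=1  p_k/q_k = 43/2
k=3  a_k=1  p_k/q_k = 65/3
k=4  a_k=1  p_k/q_k = 108/5
…
k=9  a_k=3  p_k/q_k = 275465/12747
k=10  a_k=1  p_k/q_k = 358232/16577
…
k=12  a_k=1  p_k/q_k = 991929/45901
k=13  a_k=1  p_k/q_k = 1625626/75225
fundamental: x₁=1625626, y₁=75225  (since 2642659891876 − 467·5658800625 = 1)
k=2:  x_2 = 1625626·1625626+467·75225·75225 = 5285319783751,  y_2 = 1625626·75225+75225·1625626 = 244575431700
k=3:  x_3 = 1625626·5285319783751+467·75225·244575431700 = 17183906517558380626,  y_3 = 1625626·244575431700+75225·5285319783751 = 795176361465413175
k=4:  x_4 = 1625626·17183906517558380626+467·75225·795176361465413175 = 55869210433019434807260001,  y_4 = 1625626·795176361465413175+75225·17183906517558380626 = 2585318735566902940613400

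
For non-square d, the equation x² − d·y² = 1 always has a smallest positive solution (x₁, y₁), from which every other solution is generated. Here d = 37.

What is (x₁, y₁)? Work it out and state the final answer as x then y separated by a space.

73 12

d=37: √d = [6; 12] (ℓ=1, odd), read p_1/q_1
k=0  a_k=6  p_k/q_k = 6/1
k=1  a_k=12  p_k/q_k = 73/12
→ (73, 12).  Check: 73²=5329, 37·12²=5328, difference 1.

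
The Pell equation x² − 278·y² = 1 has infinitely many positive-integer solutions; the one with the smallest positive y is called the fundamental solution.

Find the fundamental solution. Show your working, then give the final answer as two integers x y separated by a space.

[16; 1,2,16,2,1,32] for √278; ℓ=6 ⇒ convergent index 5
k=0  a_k=16  p_k/q_k = 16/1
k=1  a_k=1  p_k/q_k = 17/1
…
k=4  a_k=2  p_k/q_k = 1684/101
k=5  a_k=1  p_k/q_k = 2501/150
(x₁, y₁) = (2501, 150);  2501² − 278·150² = 1 ✓

2501 150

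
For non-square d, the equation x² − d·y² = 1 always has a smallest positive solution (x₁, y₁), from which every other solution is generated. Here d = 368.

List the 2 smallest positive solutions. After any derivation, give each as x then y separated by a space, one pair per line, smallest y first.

[19; 5,2,5,38] for √368; ℓ=4 ⇒ convergent index 3
i=0: a=19 ⇒ p=19, q=1
…
i=2: a=2 ⇒ p=211, q=11
i=3: a=5 ⇒ p=1151, q=60
(x₁, y₁) = (1151, 60);  1151² − 368·60² = 1 ✓
n=2: (1151,60)∘(1151,60) = (1151·1151+368·60·60, 1151·60+60·1151) = (2649601,138120)

1151 60
2649601 138120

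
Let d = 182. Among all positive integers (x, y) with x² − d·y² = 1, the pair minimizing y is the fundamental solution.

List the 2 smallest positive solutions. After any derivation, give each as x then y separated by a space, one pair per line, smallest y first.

[13; 2,26] for √182; ℓ=2 ⇒ convergent index 1
a_0=13:  p_0=13·1+0=13,  q_0=13·0+1=1
a_1=2:  p_1=2·13+1=27,  q_1=2·1+0=2
fundamental: x₁=27, y₁=2  (since 729 − 182·4 = 1)
n=2: (27,2)∘(27,2) = (27·27+182·2·2, 27·2+2·27) = (1457,108)

27 2
1457 108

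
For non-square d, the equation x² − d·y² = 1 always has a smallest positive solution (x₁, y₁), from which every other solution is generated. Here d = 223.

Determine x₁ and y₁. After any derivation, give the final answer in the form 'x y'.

d=223: √d = [14; 1,13,1,28] (ℓ=4, even), read p_3/q_3
i=0: a=14 ⇒ p=14, q=1
…
i=2: a=13 ⇒ p=209, q=14
i=3: a=1 ⇒ p=224, q=15
fundamental: x₁=224, y₁=15  (since 50176 − 223·225 = 1)

224 15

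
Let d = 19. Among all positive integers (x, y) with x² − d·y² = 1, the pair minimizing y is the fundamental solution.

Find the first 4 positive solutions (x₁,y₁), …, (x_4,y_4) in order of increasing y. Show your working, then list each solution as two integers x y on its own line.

[4; 2,1,3,1,2,8] for √19; ℓ=6 ⇒ convergent index 5
i=0: a=4 ⇒ p=4, q=1
…
i=3: a=3 ⇒ p=48, q=11
i=4: a=1 ⇒ p=61, q=14
i=5: a=2 ⇒ p=170, q=39
fundamental: x₁=170, y₁=39  (since 28900 − 19·1521 = 1)
k=2:  x_2 = 170·170+19·39·39 = 57799,  y_2 = 170·39+39·170 = 13260
k=3:  x_3 = 170·57799+19·39·13260 = 19651490,  y_3 = 170·13260+39·57799 = 4508361
k=4:  x_4 = 170·19651490+19·39·4508361 = 6681448801,  y_4 = 170·4508361+39·19651490 = 1532829480

170 39
57799 13260
19651490 4508361
6681448801 1532829480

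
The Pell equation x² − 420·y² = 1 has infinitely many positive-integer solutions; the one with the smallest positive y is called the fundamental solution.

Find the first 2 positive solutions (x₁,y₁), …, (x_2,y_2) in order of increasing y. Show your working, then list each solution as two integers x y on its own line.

d=420: √d = [20; 2,40] (ℓ=2, even), read p_1/q_1
k=0  a_k=20  p_k/q_k = 20/1
k=1  a_k=2  p_k/q_k = 41/2
fundamental: x₁=41, y₁=2  (since 1681 − 420·4 = 1)
k=2:  x_2 = 41·41+420·2·2 = 3361,  y_2 = 41·2+2·41 = 164

41 2
3361 164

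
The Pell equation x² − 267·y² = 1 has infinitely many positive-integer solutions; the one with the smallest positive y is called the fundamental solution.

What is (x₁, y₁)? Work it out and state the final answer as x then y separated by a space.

2402 147

d=267: √d = [16; 2,1,15,1,2,32] (ℓ=6, even), read p_5/q_5
a_0=16:  p_0=16·1+0=16,  q_0=16·0+1=1
a_1=2:  p_1=2·16+1=33,  q_1=2·1+0=2
a_2=1:  p_2=1·33+16=49,  q_2=1·2+1=3
a_3=15:  p_3=15·49+33=768,  q_3=15·3+2=47
a_4=1:  p_4=1·768+49=817,  q_4=1·47+3=50
a_5=2:  p_5=2·817+768=2402,  q_5=2·50+47=147
fundamental: x₁=2402, y₁=147  (since 5769604 − 267·21609 = 1)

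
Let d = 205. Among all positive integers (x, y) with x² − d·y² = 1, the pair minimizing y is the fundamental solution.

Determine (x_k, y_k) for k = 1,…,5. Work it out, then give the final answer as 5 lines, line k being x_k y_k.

39689 2772
3150433441 220035816
250075105640009 17466002999676
19850461732342200961 1386416385888245712
1575689951139784122242249 110050959861571165127460

d=205: √d = [14; 3,6,1,4,1,6,3,28] (ℓ=8, even), read p_7/q_7
i=0: a=14 ⇒ p=14, q=1
…
i=2: a=6 ⇒ p=272, q=19
…
i=6: a=6 ⇒ p=12614, q=881
i=7: a=3 ⇒ p=39689, q=2772
→ (39689, 2772).  Check: 39689²=1575216721, 205·2772²=1575216720, difference 1.
(x_2, y_2) = (39689·39689 + 205·2772·2772, 39689·2772 + 2772·39689) = (3150433441, 220035816)
(x_3, y_3) = (39689·3150433441 + 205·2772·220035816, 39689·220035816 + 2772·3150433441) = (250075105640009, 17466002999676)
(x_4, y_4) = (39689·250075105640009 + 205·2772·17466002999676, 39689·17466002999676 + 2772·250075105640009) = (19850461732342200961, 1386416385888245712)
(x_5, y_5) = (39689·19850461732342200961 + 205·2772·1386416385888245712, 39689·1386416385888245712 + 2772·19850461732342200961) = (1575689951139784122242249, 110050959861571165127460)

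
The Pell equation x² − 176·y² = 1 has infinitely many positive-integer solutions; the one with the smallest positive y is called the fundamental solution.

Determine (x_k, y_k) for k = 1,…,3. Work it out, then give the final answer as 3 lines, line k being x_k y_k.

199 15
79201 5970
31521799 2376045

√176 → a₀=13, period (3,1,3,26); ℓ=4 even so k=3
a_0=13:  p_0=13·1+0=13,  q_0=13·0+1=1
…
a_2=1:  p_2=1·40+13=53,  q_2=1·3+1=4
a_3=3:  p_3=3·53+40=199,  q_3=3·4+3=15
→ (199, 15).  Check: 199²=39601, 176·15²=39600, difference 1.
n=2: (199,15)∘(199,15) = (199·199+176·15·15, 199·15+15·199) = (79201,5970)
n=3: (79201,5970)∘(199,15) = (199·79201+176·15·5970, 199·5970+15·79201) = (31521799,2376045)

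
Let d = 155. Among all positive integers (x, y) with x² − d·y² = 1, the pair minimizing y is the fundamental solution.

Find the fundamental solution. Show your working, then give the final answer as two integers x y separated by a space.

√155 → a₀=12, period (2,4,2,24); ℓ=4 even so k=3
i=0: a=12 ⇒ p=12, q=1
i=1: a=2 ⇒ p=25, q=2
i=2: a=4 ⇒ p=112, q=9
i=3: a=2 ⇒ p=249, q=20
→ (249, 20).  Check: 249²=62001, 155·20²=62000, difference 1.

249 20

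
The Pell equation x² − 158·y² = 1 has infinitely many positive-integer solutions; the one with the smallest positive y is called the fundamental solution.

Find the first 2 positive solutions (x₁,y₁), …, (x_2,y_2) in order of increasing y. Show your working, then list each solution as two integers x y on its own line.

7743 616
119908097 9539376

√158 = [12; 1,1,3,12,3,1,1,24, …], period ℓ=8 (even) → k=7
k=0  a_k=12  p_k/q_k = 12/1
…
k=4  a_k=12  p_k/q_k = 1081/86
…
k=6  a_k=1  p_k/q_k = 4412/351
k=7  a_k=1  p_k/q_k = 7743/616
(x₁, y₁) = (7743, 616);  7743² − 158·616² = 1 ✓
n=2: (7743,616)∘(7743,616) = (7743·7743+158·616·616, 7743·616+616·7743) = (119908097,9539376)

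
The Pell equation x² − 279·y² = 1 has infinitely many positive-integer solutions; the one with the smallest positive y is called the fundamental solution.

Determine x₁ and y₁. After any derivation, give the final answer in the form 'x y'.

1520 91

√279 → a₀=16, period (1,2,2,1,2,2,1,32); ℓ=8 even so k=7
a_0=16:  p_0=16·1+0=16,  q_0=16·0+1=1
a_1=1:  p_1=1·16+1=17,  q_1=1·1+0=1
a_2=2:  p_2=2·17+16=50,  q_2=2·1+1=3
a_3=2:  p_3=2·50+17=117,  q_3=2·3+1=7
a_4=1:  p_4=1·117+50=167,  q_4=1·7+3=10
…
a_6=2:  p_6=2·451+167=1069,  q_6=2·27+10=64
a_7=1:  p_7=1·1069+451=1520,  q_7=1·64+27=91
(x₁, y₁) = (1520, 91);  1520² − 279·91² = 1 ✓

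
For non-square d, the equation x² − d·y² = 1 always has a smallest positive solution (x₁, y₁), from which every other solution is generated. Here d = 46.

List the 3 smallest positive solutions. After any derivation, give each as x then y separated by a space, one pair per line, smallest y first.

√46 = [6; 1,3,1,1,2,6,2,1,1,3,1,12, …], period ℓ=12 (even) → k=11
k=0  a_k=6  p_k/q_k = 6/1
…
k=6  a_k=6  p_k/q_k = 997/147
…
k=10  a_k=3  p_k/q_k = 19038/2807
k=11  a_k=1  p_k/q_k = 24335/3588
fundamental: x₁=24335, y₁=3588  (since 592192225 − 46·12873744 = 1)
(x_2, y_2) = (24335·24335 + 46·3588·3588, 24335·3588 + 3588·24335) = (1184384449, 174627960)
(x_3, y_3) = (24335·1184384449 + 46·3588·174627960, 24335·174627960 + 3588·1184384449) = (57643991108495, 8499142809612)

24335 3588
1184384449 174627960
57643991108495 8499142809612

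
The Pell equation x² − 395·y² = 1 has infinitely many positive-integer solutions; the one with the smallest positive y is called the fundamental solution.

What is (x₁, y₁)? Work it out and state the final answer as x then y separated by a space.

[19; 1,6,1,38] for √395; ℓ=4 ⇒ convergent index 3
step 0: (19, 1)  from 19·(1,0) + (0,1)
step 1: (20, 1)  from 1·(19,1) + (1,0)
step 2: (139, 7)  from 6·(20,1) + (19,1)
step 3: (159, 8)  from 1·(139,7) + (20,1)
(x₁, y₁) = (159, 8);  159² − 395·8² = 1 ✓

159 8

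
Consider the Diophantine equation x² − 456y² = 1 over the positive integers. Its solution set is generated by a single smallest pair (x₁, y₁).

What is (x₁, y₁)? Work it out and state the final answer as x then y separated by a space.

√456 → a₀=21, period (2,1,4,1,2,42); ℓ=6 even so k=5
a_0=21:  p_0=21·1+0=21,  q_0=21·0+1=1
a_1=2:  p_1=2·21+1=43,  q_1=2·1+0=2
a_2=1:  p_2=1·43+21=64,  q_2=1·2+1=3
a_3=4:  p_3=4·64+43=299,  q_3=4·3+2=14
a_4=1:  p_4=1·299+64=363,  q_4=1·14+3=17
a_5=2:  p_5=2·363+299=1025,  q_5=2·17+14=48
(x₁, y₁) = (1025, 48);  1025² − 456·48² = 1 ✓

1025 48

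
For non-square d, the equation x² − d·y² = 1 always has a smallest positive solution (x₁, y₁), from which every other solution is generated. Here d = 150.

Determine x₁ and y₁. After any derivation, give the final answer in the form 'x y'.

d=150: √d = [12; 4,24] (ℓ=2, even), read p_1/q_1
step 0: (12, 1)  from 12·(1,0) + (0,1)
step 1: (49, 4)  from 4·(12,1) + (1,0)
fundamental: x₁=49, y₁=4  (since 2401 − 150·16 = 1)

49 4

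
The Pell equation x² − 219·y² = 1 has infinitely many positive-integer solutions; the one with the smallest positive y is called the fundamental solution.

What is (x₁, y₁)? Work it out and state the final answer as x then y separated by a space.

√219 → a₀=14, period (1,3,1,28); ℓ=4 even so k=3
k=0  a_k=14  p_k/q_k = 14/1
k=1  a_k=1  p_k/q_k = 15/1
k=2  a_k=3  p_k/q_k = 59/4
k=3  a_k=1  p_k/q_k = 74/5
→ (74, 5).  Check: 74²=5476, 219·5²=5475, difference 1.

74 5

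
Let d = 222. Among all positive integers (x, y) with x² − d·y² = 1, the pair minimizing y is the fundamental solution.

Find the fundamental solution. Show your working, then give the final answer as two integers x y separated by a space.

d=222: √d = [14; 1,8,1,28] (ℓ=4, even), read p_3/q_3
a_0=14:  p_0=14·1+0=14,  q_0=14·0+1=1
…
a_2=8:  p_2=8·15+14=134,  q_2=8·1+1=9
a_3=1:  p_3=1·134+15=149,  q_3=1·9+1=10
(x₁, y₁) = (149, 10);  149² − 222·10² = 1 ✓

149 10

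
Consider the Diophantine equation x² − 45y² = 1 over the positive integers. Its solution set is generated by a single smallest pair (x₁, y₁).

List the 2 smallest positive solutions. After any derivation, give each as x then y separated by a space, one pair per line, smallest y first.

161 24
51841 7728

[6; 1,2,2,2,1,12] for √45; ℓ=6 ⇒ convergent index 5
a_0=6:  p_0=6·1+0=6,  q_0=6·0+1=1
a_1=1:  p_1=1·6+1=7,  q_1=1·1+0=1
a_2=2:  p_2=2·7+6=20,  q_2=2·1+1=3
a_3=2:  p_3=2·20+7=47,  q_3=2·3+1=7
a_4=2:  p_4=2·47+20=114,  q_4=2·7+3=17
a_5=1:  p_5=1·114+47=161,  q_5=1·17+7=24
(x₁, y₁) = (161, 24);  161² − 45·24² = 1 ✓
n=2: (161,24)∘(161,24) = (161·161+45·24·24, 161·24+24·161) = (51841,7728)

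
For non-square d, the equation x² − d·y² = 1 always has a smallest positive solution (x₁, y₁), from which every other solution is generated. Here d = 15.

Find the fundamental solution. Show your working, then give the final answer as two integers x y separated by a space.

d=15: √d = [3; 1,6] (ℓ=2, even), read p_1/q_1
a_0=3:  p_0=3·1+0=3,  q_0=3·0+1=1
a_1=1:  p_1=1·3+1=4,  q_1=1·1+0=1
fundamental: x₁=4, y₁=1  (since 16 − 15·1 = 1)

4 1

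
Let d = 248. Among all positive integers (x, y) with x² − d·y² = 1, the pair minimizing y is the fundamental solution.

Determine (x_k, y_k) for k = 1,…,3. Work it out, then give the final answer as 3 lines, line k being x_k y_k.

d=248: √d = [15; 1,2,1,30] (ℓ=4, even), read p_3/q_3
a_0=15:  p_0=15·1+0=15,  q_0=15·0+1=1
a_1=1:  p_1=1·15+1=16,  q_1=1·1+0=1
a_2=2:  p_2=2·16+15=47,  q_2=2·1+1=3
a_3=1:  p_3=1·47+16=63,  q_3=1·3+1=4
→ (63, 4).  Check: 63²=3969, 248·4²=3968, difference 1.
(x_2, y_2) = (63·63 + 248·4·4, 63·4 + 4·63) = (7937, 504)
(x_3, y_3) = (63·7937 + 248·4·504, 63·504 + 4·7937) = (999999, 63500)

63 4
7937 504
999999 63500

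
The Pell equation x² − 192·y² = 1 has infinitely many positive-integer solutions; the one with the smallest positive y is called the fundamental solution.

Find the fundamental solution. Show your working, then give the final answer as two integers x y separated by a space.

97 7

√192 = [13; 1,5,1,26, …], period ℓ=4 (even) → k=3
i=0: a=13 ⇒ p=13, q=1
i=1: a=1 ⇒ p=14, q=1
i=2: a=5 ⇒ p=83, q=6
i=3: a=1 ⇒ p=97, q=7
fundamental: x₁=97, y₁=7  (since 9409 − 192·49 = 1)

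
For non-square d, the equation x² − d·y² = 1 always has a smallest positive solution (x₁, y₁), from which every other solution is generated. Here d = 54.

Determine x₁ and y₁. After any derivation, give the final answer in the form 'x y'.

d=54: √d = [7; 2,1,6,1,2,14] (ℓ=6, even), read p_5/q_5
i=0: a=7 ⇒ p=7, q=1
…
i=2: a=1 ⇒ p=22, q=3
…
i=4: a=1 ⇒ p=169, q=23
i=5: a=2 ⇒ p=485, q=66
fundamental: x₁=485, y₁=66  (since 235225 − 54·4356 = 1)

485 66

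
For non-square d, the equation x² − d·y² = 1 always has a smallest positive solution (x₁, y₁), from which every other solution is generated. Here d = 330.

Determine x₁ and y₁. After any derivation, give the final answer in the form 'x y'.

d=330: √d = [18; 6,36] (ℓ=2, even), read p_1/q_1
a_0=18:  p_0=18·1+0=18,  q_0=18·0+1=1
a_1=6:  p_1=6·18+1=109,  q_1=6·1+0=6
→ (109, 6).  Check: 109²=11881, 330·6²=11880, difference 1.

109 6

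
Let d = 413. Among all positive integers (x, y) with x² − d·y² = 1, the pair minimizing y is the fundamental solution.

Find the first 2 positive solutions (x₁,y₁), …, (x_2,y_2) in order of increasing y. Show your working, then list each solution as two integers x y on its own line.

113399 5580
25718666401 1265532840

[20; 3,9,1,4,1,9,3,40] for √413; ℓ=8 ⇒ convergent index 7
step 0: (20, 1)  from 20·(1,0) + (0,1)
step 1: (61, 3)  from 3·(20,1) + (1,0)
…
step 3: (630, 31)  from 1·(569,28) + (61,3)
…
step 6: (36560, 1799)  from 9·(3719,183) + (3089,152)
step 7: (113399, 5580)  from 3·(36560,1799) + (3719,183)
fundamental: x₁=113399, y₁=5580  (since 12859333201 − 413·31136400 = 1)
(x_2, y_2) = (113399·113399 + 413·5580·5580, 113399·5580 + 5580·113399) = (25718666401, 1265532840)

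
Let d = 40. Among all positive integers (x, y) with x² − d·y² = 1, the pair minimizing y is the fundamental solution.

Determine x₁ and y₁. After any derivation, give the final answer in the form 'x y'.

√40 → a₀=6, period (3,12); ℓ=2 even so k=1
k=0  a_k=6  p_k/q_k = 6/1
k=1  a_k=3  p_k/q_k = 19/3
→ (19, 3).  Check: 19²=361, 40·3²=360, difference 1.

19 3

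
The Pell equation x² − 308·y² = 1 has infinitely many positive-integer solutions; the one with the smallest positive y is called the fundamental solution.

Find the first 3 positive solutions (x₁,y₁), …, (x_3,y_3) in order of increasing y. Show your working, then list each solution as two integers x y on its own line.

351 20
246401 14040
172973151 9856060

d=308: √d = [17; 1,1,4,1,1,34] (ℓ=6, even), read p_5/q_5
i=0: a=17 ⇒ p=17, q=1
i=1: a=1 ⇒ p=18, q=1
i=2: a=1 ⇒ p=35, q=2
i=3: a=4 ⇒ p=158, q=9
i=4: a=1 ⇒ p=193, q=11
i=5: a=1 ⇒ p=351, q=20
→ (351, 20).  Check: 351²=123201, 308·20²=123200, difference 1.
(351+20√308)^2 = 246401 + 14040√308
(351+20√308)^3 = 172973151 + 9856060√308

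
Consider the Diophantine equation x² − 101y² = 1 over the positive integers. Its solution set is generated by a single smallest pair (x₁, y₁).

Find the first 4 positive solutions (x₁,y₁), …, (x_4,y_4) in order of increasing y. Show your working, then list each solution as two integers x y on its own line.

[10; 20] for √101; ℓ=1 ⇒ convergent index 1
a_0=10:  p_0=10·1+0=10,  q_0=10·0+1=1
a_1=20:  p_1=20·10+1=201,  q_1=20·1+0=20
→ (201, 20).  Check: 201²=40401, 101·20²=40400, difference 1.
k=2:  x_2 = 201·201+101·20·20 = 80801,  y_2 = 201·20+20·201 = 8040
k=3:  x_3 = 201·80801+101·20·8040 = 32481801,  y_3 = 201·8040+20·80801 = 3232060
k=4:  x_4 = 201·32481801+101·20·3232060 = 13057603201,  y_4 = 201·3232060+20·32481801 = 1299280080

201 20
80801 8040
32481801 3232060
13057603201 1299280080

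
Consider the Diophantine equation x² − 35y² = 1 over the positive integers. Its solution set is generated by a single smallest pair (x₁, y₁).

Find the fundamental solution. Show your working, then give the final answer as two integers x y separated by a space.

6 1

[5; 1,10] for √35; ℓ=2 ⇒ convergent index 1
a_0=5:  p_0=5·1+0=5,  q_0=5·0+1=1
a_1=1:  p_1=1·5+1=6,  q_1=1·1+0=1
→ (6, 1).  Check: 6²=36, 35·1²=35, difference 1.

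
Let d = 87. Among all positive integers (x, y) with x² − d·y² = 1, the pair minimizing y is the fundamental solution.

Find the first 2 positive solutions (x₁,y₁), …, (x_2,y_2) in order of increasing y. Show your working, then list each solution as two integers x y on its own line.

28 3
1567 168

d=87: √d = [9; 3,18] (ℓ=2, even), read p_1/q_1
step 0: (9, 1)  from 9·(1,0) + (0,1)
step 1: (28, 3)  from 3·(9,1) + (1,0)
→ (28, 3).  Check: 28²=784, 87·3²=783, difference 1.
(28+3√87)^2 = 1567 + 168√87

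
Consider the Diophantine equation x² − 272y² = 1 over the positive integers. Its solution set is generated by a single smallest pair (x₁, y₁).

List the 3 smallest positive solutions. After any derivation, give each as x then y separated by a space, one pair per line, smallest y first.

33 2
2177 132
143649 8710

[16; 2,32] for √272; ℓ=2 ⇒ convergent index 1
step 0: (16, 1)  from 16·(1,0) + (0,1)
step 1: (33, 2)  from 2·(16,1) + (1,0)
(x₁, y₁) = (33, 2);  33² − 272·2² = 1 ✓
n=2: (33,2)∘(33,2) = (33·33+272·2·2, 33·2+2·33) = (2177,132)
n=3: (2177,132)∘(33,2) = (33·2177+272·2·132, 33·132+2·2177) = (143649,8710)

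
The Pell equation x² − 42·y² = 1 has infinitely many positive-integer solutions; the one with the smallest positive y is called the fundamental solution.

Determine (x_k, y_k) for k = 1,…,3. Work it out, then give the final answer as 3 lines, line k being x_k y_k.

√42 = [6; 2,12, …], period ℓ=2 (even) → k=1
a_0=6:  p_0=6·1+0=6,  q_0=6·0+1=1
a_1=2:  p_1=2·6+1=13,  q_1=2·1+0=2
→ (13, 2).  Check: 13²=169, 42·2²=168, difference 1.
n=2: (13,2)∘(13,2) = (13·13+42·2·2, 13·2+2·13) = (337,52)
n=3: (337,52)∘(13,2) = (13·337+42·2·52, 13·52+2·337) = (8749,1350)

13 2
337 52
8749 1350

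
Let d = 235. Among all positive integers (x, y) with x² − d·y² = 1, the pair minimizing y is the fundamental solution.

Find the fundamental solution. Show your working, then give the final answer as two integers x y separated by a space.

46 3

√235 = [15; 3,30, …], period ℓ=2 (even) → k=1
step 0: (15, 1)  from 15·(1,0) + (0,1)
step 1: (46, 3)  from 3·(15,1) + (1,0)
(x₁, y₁) = (46, 3);  46² − 235·3² = 1 ✓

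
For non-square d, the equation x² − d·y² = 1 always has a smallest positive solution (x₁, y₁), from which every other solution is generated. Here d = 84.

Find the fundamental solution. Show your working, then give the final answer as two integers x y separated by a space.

55 6

√84 = [9; 6,18, …], period ℓ=2 (even) → k=1
k=0  a_k=9  p_k/q_k = 9/1
k=1  a_k=6  p_k/q_k = 55/6
fundamental: x₁=55, y₁=6  (since 3025 − 84·36 = 1)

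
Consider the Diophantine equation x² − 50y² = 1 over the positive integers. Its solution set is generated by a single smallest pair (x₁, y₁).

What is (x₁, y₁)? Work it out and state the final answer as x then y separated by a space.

99 14

√50 = [7; 14, …], period ℓ=1 (odd) → k=1
a_0=7:  p_0=7·1+0=7,  q_0=7·0+1=1
a_1=14:  p_1=14·7+1=99,  q_1=14·1+0=14
fundamental: x₁=99, y₁=14  (since 9801 − 50·196 = 1)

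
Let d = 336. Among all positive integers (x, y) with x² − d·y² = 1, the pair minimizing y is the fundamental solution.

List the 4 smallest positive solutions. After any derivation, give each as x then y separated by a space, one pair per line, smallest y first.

55 3
6049 330
665335 36297
73180801 3992340

[18; 3,36] for √336; ℓ=2 ⇒ convergent index 1
k=0  a_k=18  p_k/q_k = 18/1
k=1  a_k=3  p_k/q_k = 55/3
(x₁, y₁) = (55, 3);  55² − 336·3² = 1 ✓
k=2:  x_2 = 55·55+336·3·3 = 6049,  y_2 = 55·3+3·55 = 330
k=3:  x_3 = 55·6049+336·3·330 = 665335,  y_3 = 55·330+3·6049 = 36297
k=4:  x_4 = 55·665335+336·3·36297 = 73180801,  y_4 = 55·36297+3·665335 = 3992340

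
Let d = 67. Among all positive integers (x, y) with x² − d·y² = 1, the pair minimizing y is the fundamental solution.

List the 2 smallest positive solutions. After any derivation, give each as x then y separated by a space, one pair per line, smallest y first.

48842 5967
4771081927 582880428

√67 → a₀=8, period (5,2,1,1,7,1,1,2,5,16); ℓ=10 even so k=9
k=0  a_k=8  p_k/q_k = 8/1
…
k=2  a_k=2  p_k/q_k = 90/11
…
k=4  a_k=1  p_k/q_k = 221/27
k=5  a_k=7  p_k/q_k = 1678/205
k=6  a_k=1  p_k/q_k = 1899/232
k=7  a_k=1  p_k/q_k = 3577/437
k=8  a_k=2  p_k/q_k = 9053/1106
k=9  a_k=5  p_k/q_k = 48842/5967
(x₁, y₁) = (48842, 5967);  48842² − 67·5967² = 1 ✓
k=2:  x_2 = 48842·48842+67·5967·5967 = 4771081927,  y_2 = 48842·5967+5967·48842 = 582880428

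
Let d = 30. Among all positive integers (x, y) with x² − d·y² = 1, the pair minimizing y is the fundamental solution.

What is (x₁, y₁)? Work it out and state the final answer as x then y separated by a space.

11 2

d=30: √d = [5; 2,10] (ℓ=2, even), read p_1/q_1
i=0: a=5 ⇒ p=5, q=1
i=1: a=2 ⇒ p=11, q=2
→ (11, 2).  Check: 11²=121, 30·2²=120, difference 1.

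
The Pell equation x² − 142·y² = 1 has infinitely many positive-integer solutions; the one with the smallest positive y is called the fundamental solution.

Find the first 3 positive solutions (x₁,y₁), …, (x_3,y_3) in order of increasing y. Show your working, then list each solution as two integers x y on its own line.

√142 → a₀=11, period (1,10,1,22); ℓ=4 even so k=3
i=0: a=11 ⇒ p=11, q=1
i=1: a=1 ⇒ p=12, q=1
i=2: a=10 ⇒ p=131, q=11
i=3: a=1 ⇒ p=143, q=12
(x₁, y₁) = (143, 12);  143² − 142·12² = 1 ✓
(143+12√142)^2 = 40897 + 3432√142
(143+12√142)^3 = 11696399 + 981540√142

143 12
40897 3432
11696399 981540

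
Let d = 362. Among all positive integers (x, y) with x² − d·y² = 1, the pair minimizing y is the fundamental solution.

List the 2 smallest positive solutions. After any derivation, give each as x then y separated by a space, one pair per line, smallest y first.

723 38
1045457 54948

√362 → a₀=19, period (38); ℓ=1 odd so k=1
k=0  a_k=19  p_k/q_k = 19/1
k=1  a_k=38  p_k/q_k = 723/38
→ (723, 38).  Check: 723²=522729, 362·38²=522728, difference 1.
n=2: (723,38)∘(723,38) = (723·723+362·38·38, 723·38+38·723) = (1045457,54948)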